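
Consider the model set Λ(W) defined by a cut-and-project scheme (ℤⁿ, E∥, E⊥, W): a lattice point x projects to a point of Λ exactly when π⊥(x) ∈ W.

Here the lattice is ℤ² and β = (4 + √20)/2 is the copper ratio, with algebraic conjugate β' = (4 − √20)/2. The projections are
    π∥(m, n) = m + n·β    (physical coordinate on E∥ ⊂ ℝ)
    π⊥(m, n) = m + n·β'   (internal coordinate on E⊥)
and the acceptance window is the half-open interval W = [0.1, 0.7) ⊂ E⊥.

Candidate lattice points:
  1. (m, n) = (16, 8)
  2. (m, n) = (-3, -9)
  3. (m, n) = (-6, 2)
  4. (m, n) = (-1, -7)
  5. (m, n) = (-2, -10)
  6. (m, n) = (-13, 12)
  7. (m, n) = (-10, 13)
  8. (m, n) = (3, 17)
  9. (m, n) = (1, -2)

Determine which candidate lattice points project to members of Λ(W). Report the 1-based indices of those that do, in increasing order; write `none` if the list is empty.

β' = (4−√20)/2 ≈ -0.23607.
#1 (16,8): internal coord 16 + (8)·β' = +14.11146; +14.11146 ∉ [0.1, 0.7) → out
#2 (-3,-9): internal coord -3 + (-9)·β' = -0.87539; -0.87539 ∉ [0.1, 0.7) → out
#3 (-6,2): internal coord -6 + (2)·β' = -6.47214; -6.47214 ∉ [0.1, 0.7) → out
#4 (-1,-7): internal coord -1 + (-7)·β' = +0.65248; +0.65248 ∈ [0.1, 0.7) → IN Λ
#5 (-2,-10): internal coord -2 + (-10)·β' = +0.36068; +0.36068 ∈ [0.1, 0.7) → IN Λ
#6 (-13,12): internal coord -13 + (12)·β' = -15.83282; -15.83282 ∉ [0.1, 0.7) → out
#7 (-10,13): internal coord -10 + (13)·β' = -13.06888; -13.06888 ∉ [0.1, 0.7) → out
#8 (3,17): internal coord 3 + (17)·β' = -1.01316; -1.01316 ∉ [0.1, 0.7) → out
#9 (1,-2): internal coord 1 + (-2)·β' = +1.47214; +1.47214 ∉ [0.1, 0.7) → out

4, 5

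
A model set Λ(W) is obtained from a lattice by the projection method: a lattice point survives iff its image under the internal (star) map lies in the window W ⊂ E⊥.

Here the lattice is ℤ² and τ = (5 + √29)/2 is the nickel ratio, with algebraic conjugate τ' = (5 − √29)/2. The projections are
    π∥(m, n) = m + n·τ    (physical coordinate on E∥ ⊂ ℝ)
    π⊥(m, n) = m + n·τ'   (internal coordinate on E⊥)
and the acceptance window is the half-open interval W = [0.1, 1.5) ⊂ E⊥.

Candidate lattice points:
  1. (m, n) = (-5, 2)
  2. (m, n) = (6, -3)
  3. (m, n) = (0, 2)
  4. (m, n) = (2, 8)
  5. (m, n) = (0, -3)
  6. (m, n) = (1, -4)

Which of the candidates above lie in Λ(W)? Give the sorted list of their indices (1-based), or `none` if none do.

4, 5

τ' = (5−√29)/2 ≈ -0.1926.
#1 (-5,2): internal coord -5 + (2)·τ' = -5.3852; -5.3852 ∉ [0.1, 1.5) → out
#2 (6,-3): internal coord 6 + (-3)·τ' = +6.5777; +6.5777 ∉ [0.1, 1.5) → out
#3 (0,2): internal coord 0 + (2)·τ' = -0.3852; -0.3852 ∉ [0.1, 1.5) → out
#4 (2,8): internal coord 2 + (8)·τ' = +0.4593; +0.4593 ∈ [0.1, 1.5) → IN Λ
#5 (0,-3): internal coord 0 + (-3)·τ' = +0.5777; +0.5777 ∈ [0.1, 1.5) → IN Λ
#6 (1,-4): internal coord 1 + (-4)·τ' = +1.7703; +1.7703 ∉ [0.1, 1.5) → out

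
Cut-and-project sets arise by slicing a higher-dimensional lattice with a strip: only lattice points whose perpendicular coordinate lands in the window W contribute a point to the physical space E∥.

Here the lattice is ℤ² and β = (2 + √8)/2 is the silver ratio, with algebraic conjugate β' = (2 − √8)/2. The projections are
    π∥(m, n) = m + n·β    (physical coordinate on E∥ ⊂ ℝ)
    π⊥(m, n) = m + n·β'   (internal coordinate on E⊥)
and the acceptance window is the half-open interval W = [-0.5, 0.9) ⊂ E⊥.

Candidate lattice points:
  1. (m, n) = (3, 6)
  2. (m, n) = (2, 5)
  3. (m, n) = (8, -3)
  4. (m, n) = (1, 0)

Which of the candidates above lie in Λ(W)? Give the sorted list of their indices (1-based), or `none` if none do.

Compute β' = (2−√8)/2 = -0.41421, so π⊥(m,n) = m -0.41421·n.
[1] lift (3,6): star map gives 0.51472; window check -0.5 ≤ 0.51472 < 0.9 is true → IN Λ
[2] lift (2,5): star map gives -0.07107; window check -0.5 ≤ -0.07107 < 0.9 is true → IN Λ
[3] lift (8,-3): star map gives 9.24264; window check -0.5 ≤ 9.24264 < 0.9 is false → out
[4] lift (1,0): star map gives 1.00000; window check -0.5 ≤ 1.00000 < 0.9 is false → out

1, 2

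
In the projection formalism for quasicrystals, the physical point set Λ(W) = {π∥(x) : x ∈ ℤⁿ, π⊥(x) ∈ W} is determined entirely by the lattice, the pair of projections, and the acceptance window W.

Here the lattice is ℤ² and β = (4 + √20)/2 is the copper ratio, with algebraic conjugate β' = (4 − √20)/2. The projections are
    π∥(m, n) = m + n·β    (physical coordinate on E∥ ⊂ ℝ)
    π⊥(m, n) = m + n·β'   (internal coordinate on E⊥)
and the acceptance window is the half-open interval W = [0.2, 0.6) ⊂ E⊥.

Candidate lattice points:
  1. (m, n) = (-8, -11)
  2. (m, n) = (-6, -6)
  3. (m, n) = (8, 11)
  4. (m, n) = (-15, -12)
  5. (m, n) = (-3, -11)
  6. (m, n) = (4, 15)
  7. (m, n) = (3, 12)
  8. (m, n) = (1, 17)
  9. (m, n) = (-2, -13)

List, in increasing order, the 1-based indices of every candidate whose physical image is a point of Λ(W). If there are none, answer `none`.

Compute β' = (4−√20)/2 = -0.23607, so π⊥(m,n) = m -0.23607·n.
candidate 1: (m,n)=(-8,-11) → π∥ = -8-11·β ≈ -54.59675, π⊥ = -8-11·β' ≈ -5.40325 ∉ [0.2, 0.6) ⇒ out
candidate 2: (m,n)=(-6,-6) → π∥ = -6-6·β ≈ -31.41641, π⊥ = -6-6·β' ≈ -4.58359 ∉ [0.2, 0.6) ⇒ out
candidate 3: (m,n)=(8,11) → π∥ = 8+11·β ≈ 54.59675, π⊥ = 8+11·β' ≈ 5.40325 ∉ [0.2, 0.6) ⇒ out
candidate 4: (m,n)=(-15,-12) → π∥ = -15-12·β ≈ -65.83282, π⊥ = -15-12·β' ≈ -12.16718 ∉ [0.2, 0.6) ⇒ out
candidate 5: (m,n)=(-3,-11) → π∥ = -3-11·β ≈ -49.59675, π⊥ = -3-11·β' ≈ -0.40325 ∉ [0.2, 0.6) ⇒ out
candidate 6: (m,n)=(4,15) → π∥ = 4+15·β ≈ 67.54102, π⊥ = 4+15·β' ≈ 0.45898 ∈ [0.2, 0.6) ⇒ IN Λ
candidate 7: (m,n)=(3,12) → π∥ = 3+12·β ≈ 53.83282, π⊥ = 3+12·β' ≈ 0.16718 ∉ [0.2, 0.6) ⇒ out
candidate 8: (m,n)=(1,17) → π∥ = 1+17·β ≈ 73.01316, π⊥ = 1+17·β' ≈ -3.01316 ∉ [0.2, 0.6) ⇒ out
candidate 9: (m,n)=(-2,-13) → π∥ = -2-13·β ≈ -57.06888, π⊥ = -2-13·β' ≈ 1.06888 ∉ [0.2, 0.6) ⇒ out

6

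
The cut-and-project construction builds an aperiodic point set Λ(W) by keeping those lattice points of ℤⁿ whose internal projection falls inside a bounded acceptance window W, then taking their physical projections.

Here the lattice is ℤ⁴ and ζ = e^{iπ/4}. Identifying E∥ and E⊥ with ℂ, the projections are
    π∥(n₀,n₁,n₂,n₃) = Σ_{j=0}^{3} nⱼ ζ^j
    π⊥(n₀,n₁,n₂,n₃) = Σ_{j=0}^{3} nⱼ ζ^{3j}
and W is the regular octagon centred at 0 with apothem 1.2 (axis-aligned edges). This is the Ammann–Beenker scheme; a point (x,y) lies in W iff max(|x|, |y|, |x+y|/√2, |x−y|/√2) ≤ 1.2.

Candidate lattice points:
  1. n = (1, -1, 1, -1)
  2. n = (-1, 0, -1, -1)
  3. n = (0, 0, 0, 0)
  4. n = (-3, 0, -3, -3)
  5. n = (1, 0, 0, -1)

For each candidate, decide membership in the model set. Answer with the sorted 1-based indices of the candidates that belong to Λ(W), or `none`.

3, 5

Internal map: ζ^{3j} for j=0..3 gives (1,0), (−√2/2,√2/2), (0,−1), (√2/2,√2/2).
candidate 1: n = (1, -1, 1, -1) → π⊥ ≈ (+1.000000, -2.414214); max(|x|,|y|,|x±y|/√2) = 2.414214 > 1.2 ⇒ ∉ W
candidate 2: n = (-1, 0, -1, -1) → π⊥ ≈ (-1.707107, +0.292893); max(|x|,|y|,|x±y|/√2) = 1.707107 > 1.2 ⇒ ∉ W
candidate 3: n = (0, 0, 0, 0) → π⊥ ≈ (+0.000000, +0.000000); max(|x|,|y|,|x±y|/√2) = 0.000000 ≤ 1.2 ⇒ ∈ W
candidate 4: n = (-3, 0, -3, -3) → π⊥ ≈ (-5.121320, +0.878680); max(|x|,|y|,|x±y|/√2) = 5.121320 > 1.2 ⇒ ∉ W
candidate 5: n = (1, 0, 0, -1) → π⊥ ≈ (+0.292893, -0.707107); max(|x|,|y|,|x±y|/√2) = 0.707107 ≤ 1.2 ⇒ ∈ W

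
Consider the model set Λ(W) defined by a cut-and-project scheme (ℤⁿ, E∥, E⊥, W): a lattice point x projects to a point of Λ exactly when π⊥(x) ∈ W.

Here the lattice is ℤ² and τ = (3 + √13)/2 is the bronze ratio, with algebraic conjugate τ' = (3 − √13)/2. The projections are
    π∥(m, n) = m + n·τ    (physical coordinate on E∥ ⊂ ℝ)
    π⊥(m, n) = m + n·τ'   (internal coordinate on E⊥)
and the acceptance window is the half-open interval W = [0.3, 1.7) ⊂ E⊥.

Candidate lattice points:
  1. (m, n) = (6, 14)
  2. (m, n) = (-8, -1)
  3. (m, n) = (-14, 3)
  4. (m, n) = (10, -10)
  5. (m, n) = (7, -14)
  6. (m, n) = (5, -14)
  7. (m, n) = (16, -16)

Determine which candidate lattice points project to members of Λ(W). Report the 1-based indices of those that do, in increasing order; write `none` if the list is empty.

Compute τ' = (3−√13)/2 = -0.3028, so π⊥(m,n) = m -0.3028·n.
candidate 1: (m,n)=(6,14) → π∥ = 6+14·τ ≈ 52.2389, π⊥ = 6+14·τ' ≈ 1.7611 ∉ [0.3, 1.7) ⇒ out
candidate 2: (m,n)=(-8,-1) → π∥ = -8-1·τ ≈ -11.3028, π⊥ = -8-1·τ' ≈ -7.6972 ∉ [0.3, 1.7) ⇒ out
candidate 3: (m,n)=(-14,3) → π∥ = -14+3·τ ≈ -4.0917, π⊥ = -14+3·τ' ≈ -14.9083 ∉ [0.3, 1.7) ⇒ out
candidate 4: (m,n)=(10,-10) → π∥ = 10-10·τ ≈ -23.0278, π⊥ = 10-10·τ' ≈ 13.0278 ∉ [0.3, 1.7) ⇒ out
candidate 5: (m,n)=(7,-14) → π∥ = 7-14·τ ≈ -39.2389, π⊥ = 7-14·τ' ≈ 11.2389 ∉ [0.3, 1.7) ⇒ out
candidate 6: (m,n)=(5,-14) → π∥ = 5-14·τ ≈ -41.2389, π⊥ = 5-14·τ' ≈ 9.2389 ∉ [0.3, 1.7) ⇒ out
candidate 7: (m,n)=(16,-16) → π∥ = 16-16·τ ≈ -36.8444, π⊥ = 16-16·τ' ≈ 20.8444 ∉ [0.3, 1.7) ⇒ out

none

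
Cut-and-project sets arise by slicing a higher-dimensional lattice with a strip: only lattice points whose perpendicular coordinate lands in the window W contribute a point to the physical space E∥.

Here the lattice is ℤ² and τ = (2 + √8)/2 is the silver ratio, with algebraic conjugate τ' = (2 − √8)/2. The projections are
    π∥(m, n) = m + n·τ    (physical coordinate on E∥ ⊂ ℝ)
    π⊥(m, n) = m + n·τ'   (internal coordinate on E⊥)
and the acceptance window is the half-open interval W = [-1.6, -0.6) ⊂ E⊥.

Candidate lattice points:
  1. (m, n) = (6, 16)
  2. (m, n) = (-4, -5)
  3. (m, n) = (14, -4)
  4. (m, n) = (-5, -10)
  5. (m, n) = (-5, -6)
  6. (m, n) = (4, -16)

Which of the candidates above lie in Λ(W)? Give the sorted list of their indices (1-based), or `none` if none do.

τ' = (2−√8)/2 ≈ -0.41421.
#1 (6,16): internal coord 6 + (16)·τ' = -0.62742; -0.62742 ∈ [-1.6, -0.6) → IN Λ
#2 (-4,-5): internal coord -4 + (-5)·τ' = -1.92893; -1.92893 ∉ [-1.6, -0.6) → out
#3 (14,-4): internal coord 14 + (-4)·τ' = +15.65685; +15.65685 ∉ [-1.6, -0.6) → out
#4 (-5,-10): internal coord -5 + (-10)·τ' = -0.85786; -0.85786 ∈ [-1.6, -0.6) → IN Λ
#5 (-5,-6): internal coord -5 + (-6)·τ' = -2.51472; -2.51472 ∉ [-1.6, -0.6) → out
#6 (4,-16): internal coord 4 + (-16)·τ' = +10.62742; +10.62742 ∉ [-1.6, -0.6) → out

1, 4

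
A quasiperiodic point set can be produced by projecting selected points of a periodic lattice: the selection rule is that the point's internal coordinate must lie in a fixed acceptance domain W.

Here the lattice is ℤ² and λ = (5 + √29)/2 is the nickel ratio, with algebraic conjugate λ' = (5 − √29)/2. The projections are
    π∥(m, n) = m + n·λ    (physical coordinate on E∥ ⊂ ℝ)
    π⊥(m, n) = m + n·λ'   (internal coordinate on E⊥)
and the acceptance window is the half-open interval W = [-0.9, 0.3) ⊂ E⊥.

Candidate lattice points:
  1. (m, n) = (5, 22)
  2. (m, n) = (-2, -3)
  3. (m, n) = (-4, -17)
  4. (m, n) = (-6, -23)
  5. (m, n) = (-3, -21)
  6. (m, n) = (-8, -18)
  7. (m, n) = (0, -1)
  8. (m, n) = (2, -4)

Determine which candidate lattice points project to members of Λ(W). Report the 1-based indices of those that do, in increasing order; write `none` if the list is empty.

3, 7

Compute λ' = (5−√29)/2 = -0.19258, so π⊥(m,n) = m -0.19258·n.
#1 (5,22): internal coord 5 + (22)·λ' = +0.76319; +0.76319 ∉ [-0.9, 0.3) → out
#2 (-2,-3): internal coord -2 + (-3)·λ' = -1.42225; -1.42225 ∉ [-0.9, 0.3) → out
#3 (-4,-17): internal coord -4 + (-17)·λ' = -0.72610; -0.72610 ∈ [-0.9, 0.3) → IN Λ
#4 (-6,-23): internal coord -6 + (-23)·λ' = -1.57060; -1.57060 ∉ [-0.9, 0.3) → out
#5 (-3,-21): internal coord -3 + (-21)·λ' = +1.04423; +1.04423 ∉ [-0.9, 0.3) → out
#6 (-8,-18): internal coord -8 + (-18)·λ' = -4.53352; -4.53352 ∉ [-0.9, 0.3) → out
#7 (0,-1): internal coord 0 + (-1)·λ' = +0.19258; +0.19258 ∈ [-0.9, 0.3) → IN Λ
#8 (2,-4): internal coord 2 + (-4)·λ' = +2.77033; +2.77033 ∉ [-0.9, 0.3) → out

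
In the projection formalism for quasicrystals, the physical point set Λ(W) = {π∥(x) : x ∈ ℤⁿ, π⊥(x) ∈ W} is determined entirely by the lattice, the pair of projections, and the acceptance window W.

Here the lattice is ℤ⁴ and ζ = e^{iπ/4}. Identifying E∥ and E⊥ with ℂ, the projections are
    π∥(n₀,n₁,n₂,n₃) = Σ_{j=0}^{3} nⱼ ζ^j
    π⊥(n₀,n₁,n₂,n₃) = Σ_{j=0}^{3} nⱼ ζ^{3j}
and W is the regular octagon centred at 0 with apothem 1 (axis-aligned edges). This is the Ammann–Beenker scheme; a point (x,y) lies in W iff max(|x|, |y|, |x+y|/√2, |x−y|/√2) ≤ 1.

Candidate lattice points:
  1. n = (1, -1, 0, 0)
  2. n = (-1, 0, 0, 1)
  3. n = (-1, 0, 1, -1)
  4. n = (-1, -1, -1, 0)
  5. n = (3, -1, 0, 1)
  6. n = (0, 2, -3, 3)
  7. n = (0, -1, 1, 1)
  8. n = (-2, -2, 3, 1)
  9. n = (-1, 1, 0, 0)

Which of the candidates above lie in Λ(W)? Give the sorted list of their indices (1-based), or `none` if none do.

2, 4

π⊥(n) = n₀ + n₁ζ³ + n₂ζ⁶ + n₃ζ⁹ where ζ = e^{iπ/4}.
#1 (1, -1, 0, 0): internal (1.70711, -0.70711); octagon support 1.70711 vs apothem 1 → ∉ W
#2 (-1, 0, 0, 1): internal (-0.29289, 0.70711); octagon support 0.70711 vs apothem 1 → ∈ W
#3 (-1, 0, 1, -1): internal (-1.70711, -1.70711); octagon support 2.41421 vs apothem 1 → ∉ W
#4 (-1, -1, -1, 0): internal (-0.29289, 0.29289); octagon support 0.41421 vs apothem 1 → ∈ W
#5 (3, -1, 0, 1): internal (4.41421, 0.00000); octagon support 4.41421 vs apothem 1 → ∉ W
#6 (0, 2, -3, 3): internal (0.70711, 6.53553); octagon support 6.53553 vs apothem 1 → ∉ W
#7 (0, -1, 1, 1): internal (1.41421, -1.00000); octagon support 1.70711 vs apothem 1 → ∉ W
#8 (-2, -2, 3, 1): internal (0.12132, -3.70711); octagon support 3.70711 vs apothem 1 → ∉ W
#9 (-1, 1, 0, 0): internal (-1.70711, 0.70711); octagon support 1.70711 vs apothem 1 → ∉ W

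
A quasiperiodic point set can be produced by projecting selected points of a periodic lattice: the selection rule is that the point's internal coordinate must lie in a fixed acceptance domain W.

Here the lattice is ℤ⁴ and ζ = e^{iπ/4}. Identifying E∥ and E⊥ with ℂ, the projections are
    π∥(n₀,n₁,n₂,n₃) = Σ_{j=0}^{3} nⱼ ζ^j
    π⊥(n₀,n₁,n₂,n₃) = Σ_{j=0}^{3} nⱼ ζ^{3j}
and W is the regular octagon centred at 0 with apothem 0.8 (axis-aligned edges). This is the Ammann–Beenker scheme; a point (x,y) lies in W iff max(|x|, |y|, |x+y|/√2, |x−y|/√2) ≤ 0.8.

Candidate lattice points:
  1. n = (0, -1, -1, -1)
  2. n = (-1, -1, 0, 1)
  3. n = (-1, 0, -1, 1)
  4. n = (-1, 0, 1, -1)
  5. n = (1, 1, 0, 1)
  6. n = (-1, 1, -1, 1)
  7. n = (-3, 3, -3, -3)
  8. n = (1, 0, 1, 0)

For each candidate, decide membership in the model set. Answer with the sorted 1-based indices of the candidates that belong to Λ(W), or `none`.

π⊥(n) = n₀ + n₁ζ³ + n₂ζ⁶ + n₃ζ⁹ where ζ = e^{iπ/4}.
#1 (0, -1, -1, -1): internal (0.000000, -0.414214); octagon support 0.414214 vs apothem 0.8 → ∈ W
#2 (-1, -1, 0, 1): internal (0.414214, 0.000000); octagon support 0.414214 vs apothem 0.8 → ∈ W
#3 (-1, 0, -1, 1): internal (-0.292893, 1.707107); octagon support 1.707107 vs apothem 0.8 → ∉ W
#4 (-1, 0, 1, -1): internal (-1.707107, -1.707107); octagon support 2.414214 vs apothem 0.8 → ∉ W
#5 (1, 1, 0, 1): internal (1.000000, 1.414214); octagon support 1.707107 vs apothem 0.8 → ∉ W
#6 (-1, 1, -1, 1): internal (-1.000000, 2.414214); octagon support 2.414214 vs apothem 0.8 → ∉ W
#7 (-3, 3, -3, -3): internal (-7.242641, 3.000000); octagon support 7.242641 vs apothem 0.8 → ∉ W
#8 (1, 0, 1, 0): internal (1.000000, -1.000000); octagon support 1.414214 vs apothem 0.8 → ∉ W

1, 2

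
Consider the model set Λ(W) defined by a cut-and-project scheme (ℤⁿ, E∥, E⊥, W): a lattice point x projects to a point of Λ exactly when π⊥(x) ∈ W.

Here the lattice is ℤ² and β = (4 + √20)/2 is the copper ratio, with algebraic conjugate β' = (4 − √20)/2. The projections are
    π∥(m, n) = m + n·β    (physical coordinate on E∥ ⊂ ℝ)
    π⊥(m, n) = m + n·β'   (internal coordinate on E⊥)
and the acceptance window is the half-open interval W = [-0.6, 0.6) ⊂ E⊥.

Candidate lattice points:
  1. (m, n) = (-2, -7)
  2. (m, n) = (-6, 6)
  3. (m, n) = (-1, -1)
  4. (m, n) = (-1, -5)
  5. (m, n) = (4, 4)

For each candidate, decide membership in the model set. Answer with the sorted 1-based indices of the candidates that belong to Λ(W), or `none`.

1, 4

Compute β' = (4−√20)/2 = -0.2361, so π⊥(m,n) = m -0.2361·n.
[1] lift (-2,-7): star map gives -0.3475; window check -0.6 ≤ -0.3475 < 0.6 is true → IN Λ
[2] lift (-6,6): star map gives -7.4164; window check -0.6 ≤ -7.4164 < 0.6 is false → out
[3] lift (-1,-1): star map gives -0.7639; window check -0.6 ≤ -0.7639 < 0.6 is false → out
[4] lift (-1,-5): star map gives 0.1803; window check -0.6 ≤ 0.1803 < 0.6 is true → IN Λ
[5] lift (4,4): star map gives 3.0557; window check -0.6 ≤ 3.0557 < 0.6 is false → out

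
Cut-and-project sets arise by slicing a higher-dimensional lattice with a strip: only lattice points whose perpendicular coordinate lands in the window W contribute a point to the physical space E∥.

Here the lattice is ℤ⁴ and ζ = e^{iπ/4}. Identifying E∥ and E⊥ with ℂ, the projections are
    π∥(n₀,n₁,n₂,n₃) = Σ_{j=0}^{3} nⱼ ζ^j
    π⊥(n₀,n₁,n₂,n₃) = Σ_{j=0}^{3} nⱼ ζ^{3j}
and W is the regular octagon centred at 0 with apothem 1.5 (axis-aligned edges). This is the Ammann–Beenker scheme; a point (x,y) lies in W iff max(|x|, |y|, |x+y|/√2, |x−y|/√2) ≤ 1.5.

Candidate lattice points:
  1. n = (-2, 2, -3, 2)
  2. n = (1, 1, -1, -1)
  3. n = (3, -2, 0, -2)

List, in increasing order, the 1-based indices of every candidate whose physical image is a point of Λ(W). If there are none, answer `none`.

2

π⊥(n) = n₀ + n₁ζ³ + n₂ζ⁶ + n₃ζ⁹ where ζ = e^{iπ/4}.
#1 (-2, 2, -3, 2): internal (-2.000000, 5.828427); octagon support 5.828427 vs apothem 1.5 → ∉ W
#2 (1, 1, -1, -1): internal (-0.414214, 1.000000); octagon support 1.000000 vs apothem 1.5 → ∈ W
#3 (3, -2, 0, -2): internal (3.000000, -2.828427); octagon support 4.121320 vs apothem 1.5 → ∉ W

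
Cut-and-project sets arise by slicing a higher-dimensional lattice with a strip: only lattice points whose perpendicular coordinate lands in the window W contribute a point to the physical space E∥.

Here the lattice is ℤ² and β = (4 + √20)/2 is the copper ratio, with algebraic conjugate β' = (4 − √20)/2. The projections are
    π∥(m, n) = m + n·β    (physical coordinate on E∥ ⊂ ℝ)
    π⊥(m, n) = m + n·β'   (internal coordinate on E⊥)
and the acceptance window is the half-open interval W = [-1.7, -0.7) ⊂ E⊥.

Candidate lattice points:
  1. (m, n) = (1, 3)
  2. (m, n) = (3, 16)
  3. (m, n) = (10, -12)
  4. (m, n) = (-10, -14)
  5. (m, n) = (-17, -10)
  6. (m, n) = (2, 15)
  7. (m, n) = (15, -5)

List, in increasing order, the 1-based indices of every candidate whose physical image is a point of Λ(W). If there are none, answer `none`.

Numerically β ≈ 4.2361 and β' = −1/β ≈ -0.2361.
candidate 1: (m,n)=(1,3) → π∥ = 1+3·β ≈ 13.7082, π⊥ = 1+3·β' ≈ 0.2918 ∉ [-1.7, -0.7) ⇒ out
candidate 2: (m,n)=(3,16) → π∥ = 3+16·β ≈ 70.7771, π⊥ = 3+16·β' ≈ -0.7771 ∈ [-1.7, -0.7) ⇒ IN Λ
candidate 3: (m,n)=(10,-12) → π∥ = 10-12·β ≈ -40.8328, π⊥ = 10-12·β' ≈ 12.8328 ∉ [-1.7, -0.7) ⇒ out
candidate 4: (m,n)=(-10,-14) → π∥ = -10-14·β ≈ -69.3050, π⊥ = -10-14·β' ≈ -6.6950 ∉ [-1.7, -0.7) ⇒ out
candidate 5: (m,n)=(-17,-10) → π∥ = -17-10·β ≈ -59.3607, π⊥ = -17-10·β' ≈ -14.6393 ∉ [-1.7, -0.7) ⇒ out
candidate 6: (m,n)=(2,15) → π∥ = 2+15·β ≈ 65.5410, π⊥ = 2+15·β' ≈ -1.5410 ∈ [-1.7, -0.7) ⇒ IN Λ
candidate 7: (m,n)=(15,-5) → π∥ = 15-5·β ≈ -6.1803, π⊥ = 15-5·β' ≈ 16.1803 ∉ [-1.7, -0.7) ⇒ out

2, 6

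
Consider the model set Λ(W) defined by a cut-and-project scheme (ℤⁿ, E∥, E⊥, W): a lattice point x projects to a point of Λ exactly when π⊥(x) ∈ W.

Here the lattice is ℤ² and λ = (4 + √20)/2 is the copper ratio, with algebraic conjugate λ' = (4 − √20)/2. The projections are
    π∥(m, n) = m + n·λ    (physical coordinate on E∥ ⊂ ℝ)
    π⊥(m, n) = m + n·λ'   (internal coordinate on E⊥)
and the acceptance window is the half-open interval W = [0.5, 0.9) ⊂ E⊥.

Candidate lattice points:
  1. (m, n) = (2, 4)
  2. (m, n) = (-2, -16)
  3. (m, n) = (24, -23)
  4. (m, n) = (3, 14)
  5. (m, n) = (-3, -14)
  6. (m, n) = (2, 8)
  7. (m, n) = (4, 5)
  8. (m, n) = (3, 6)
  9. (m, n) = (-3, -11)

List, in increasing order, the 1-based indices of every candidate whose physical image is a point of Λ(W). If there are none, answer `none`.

λ' = (4−√20)/2 ≈ -0.2361.
[1] lift (2,4): star map gives 1.0557; window check 0.5 ≤ 1.0557 < 0.9 is false → out
[2] lift (-2,-16): star map gives 1.7771; window check 0.5 ≤ 1.7771 < 0.9 is false → out
[3] lift (24,-23): star map gives 29.4296; window check 0.5 ≤ 29.4296 < 0.9 is false → out
[4] lift (3,14): star map gives -0.3050; window check 0.5 ≤ -0.3050 < 0.9 is false → out
[5] lift (-3,-14): star map gives 0.3050; window check 0.5 ≤ 0.3050 < 0.9 is false → out
[6] lift (2,8): star map gives 0.1115; window check 0.5 ≤ 0.1115 < 0.9 is false → out
[7] lift (4,5): star map gives 2.8197; window check 0.5 ≤ 2.8197 < 0.9 is false → out
[8] lift (3,6): star map gives 1.5836; window check 0.5 ≤ 1.5836 < 0.9 is false → out
[9] lift (-3,-11): star map gives -0.4033; window check 0.5 ≤ -0.4033 < 0.9 is false → out

none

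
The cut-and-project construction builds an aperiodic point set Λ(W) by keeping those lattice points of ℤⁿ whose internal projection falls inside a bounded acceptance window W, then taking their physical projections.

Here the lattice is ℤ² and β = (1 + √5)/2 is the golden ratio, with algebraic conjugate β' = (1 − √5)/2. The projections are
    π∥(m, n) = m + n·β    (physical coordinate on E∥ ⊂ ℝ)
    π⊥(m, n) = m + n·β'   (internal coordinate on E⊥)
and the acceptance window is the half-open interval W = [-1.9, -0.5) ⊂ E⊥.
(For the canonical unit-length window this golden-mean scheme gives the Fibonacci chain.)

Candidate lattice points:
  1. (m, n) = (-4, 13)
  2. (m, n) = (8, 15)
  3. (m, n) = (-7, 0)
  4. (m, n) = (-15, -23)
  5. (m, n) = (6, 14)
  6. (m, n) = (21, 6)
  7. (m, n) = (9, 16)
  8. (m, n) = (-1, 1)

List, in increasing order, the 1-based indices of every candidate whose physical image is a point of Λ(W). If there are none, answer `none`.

β' = (1−√5)/2 ≈ -0.61803.
candidate 1: (m,n)=(-4,13) → π∥ = -4+13·β ≈ 17.03444, π⊥ = -4+13·β' ≈ -12.03444 ∉ [-1.9, -0.5) ⇒ out
candidate 2: (m,n)=(8,15) → π∥ = 8+15·β ≈ 32.27051, π⊥ = 8+15·β' ≈ -1.27051 ∈ [-1.9, -0.5) ⇒ IN Λ
candidate 3: (m,n)=(-7,0) → π∥ = -7+0·β ≈ -7.00000, π⊥ = -7+0·β' ≈ -7.00000 ∉ [-1.9, -0.5) ⇒ out
candidate 4: (m,n)=(-15,-23) → π∥ = -15-23·β ≈ -52.21478, π⊥ = -15-23·β' ≈ -0.78522 ∈ [-1.9, -0.5) ⇒ IN Λ
candidate 5: (m,n)=(6,14) → π∥ = 6+14·β ≈ 28.65248, π⊥ = 6+14·β' ≈ -2.65248 ∉ [-1.9, -0.5) ⇒ out
candidate 6: (m,n)=(21,6) → π∥ = 21+6·β ≈ 30.70820, π⊥ = 21+6·β' ≈ 17.29180 ∉ [-1.9, -0.5) ⇒ out
candidate 7: (m,n)=(9,16) → π∥ = 9+16·β ≈ 34.88854, π⊥ = 9+16·β' ≈ -0.88854 ∈ [-1.9, -0.5) ⇒ IN Λ
candidate 8: (m,n)=(-1,1) → π∥ = -1+1·β ≈ 0.61803, π⊥ = -1+1·β' ≈ -1.61803 ∈ [-1.9, -0.5) ⇒ IN Λ

2, 4, 7, 8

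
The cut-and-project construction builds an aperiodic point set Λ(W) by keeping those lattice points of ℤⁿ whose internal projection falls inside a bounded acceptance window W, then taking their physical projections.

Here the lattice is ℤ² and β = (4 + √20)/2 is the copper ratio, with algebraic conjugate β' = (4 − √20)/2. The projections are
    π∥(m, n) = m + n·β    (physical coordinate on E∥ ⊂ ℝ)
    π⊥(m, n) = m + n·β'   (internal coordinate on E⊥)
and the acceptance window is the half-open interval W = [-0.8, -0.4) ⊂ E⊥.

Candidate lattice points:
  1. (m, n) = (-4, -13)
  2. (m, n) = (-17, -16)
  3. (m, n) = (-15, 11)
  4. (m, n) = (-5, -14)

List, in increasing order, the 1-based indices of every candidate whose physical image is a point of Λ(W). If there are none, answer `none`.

none

Compute β' = (4−√20)/2 = -0.2361, so π⊥(m,n) = m -0.2361·n.
candidate 1: (m,n)=(-4,-13) → π∥ = -4-13·β ≈ -59.0689, π⊥ = -4-13·β' ≈ -0.9311 ∉ [-0.8, -0.4) ⇒ out
candidate 2: (m,n)=(-17,-16) → π∥ = -17-16·β ≈ -84.7771, π⊥ = -17-16·β' ≈ -13.2229 ∉ [-0.8, -0.4) ⇒ out
candidate 3: (m,n)=(-15,11) → π∥ = -15+11·β ≈ 31.5967, π⊥ = -15+11·β' ≈ -17.5967 ∉ [-0.8, -0.4) ⇒ out
candidate 4: (m,n)=(-5,-14) → π∥ = -5-14·β ≈ -64.3050, π⊥ = -5-14·β' ≈ -1.6950 ∉ [-0.8, -0.4) ⇒ out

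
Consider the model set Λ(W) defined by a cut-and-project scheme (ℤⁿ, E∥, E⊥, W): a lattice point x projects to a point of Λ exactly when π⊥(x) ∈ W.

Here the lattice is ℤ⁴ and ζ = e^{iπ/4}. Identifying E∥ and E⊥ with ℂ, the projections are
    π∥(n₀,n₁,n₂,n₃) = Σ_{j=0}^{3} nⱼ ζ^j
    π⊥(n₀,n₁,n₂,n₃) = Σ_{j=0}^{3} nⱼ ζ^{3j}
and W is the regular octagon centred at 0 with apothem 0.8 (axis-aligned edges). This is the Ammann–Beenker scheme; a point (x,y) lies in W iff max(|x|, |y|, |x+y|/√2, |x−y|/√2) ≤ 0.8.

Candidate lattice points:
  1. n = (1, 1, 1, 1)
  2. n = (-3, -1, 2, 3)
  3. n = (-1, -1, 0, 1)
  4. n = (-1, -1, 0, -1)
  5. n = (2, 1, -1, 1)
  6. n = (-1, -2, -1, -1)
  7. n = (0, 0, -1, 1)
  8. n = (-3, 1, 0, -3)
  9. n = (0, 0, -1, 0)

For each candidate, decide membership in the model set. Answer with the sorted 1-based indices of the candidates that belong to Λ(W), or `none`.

2, 3

π⊥(n) = n₀ + n₁ζ³ + n₂ζ⁶ + n₃ζ⁹ where ζ = e^{iπ/4}.
candidate 1: n = (1, 1, 1, 1) → π⊥ ≈ (+1.000000, +0.414214); max(|x|,|y|,|x±y|/√2) = 1.000000 > 0.8 ⇒ ∉ W
candidate 2: n = (-3, -1, 2, 3) → π⊥ ≈ (-0.171573, -0.585786); max(|x|,|y|,|x±y|/√2) = 0.585786 ≤ 0.8 ⇒ ∈ W
candidate 3: n = (-1, -1, 0, 1) → π⊥ ≈ (+0.414214, +0.000000); max(|x|,|y|,|x±y|/√2) = 0.414214 ≤ 0.8 ⇒ ∈ W
candidate 4: n = (-1, -1, 0, -1) → π⊥ ≈ (-1.000000, -1.414214); max(|x|,|y|,|x±y|/√2) = 1.707107 > 0.8 ⇒ ∉ W
candidate 5: n = (2, 1, -1, 1) → π⊥ ≈ (+2.000000, +2.414214); max(|x|,|y|,|x±y|/√2) = 3.121320 > 0.8 ⇒ ∉ W
candidate 6: n = (-1, -2, -1, -1) → π⊥ ≈ (-0.292893, -1.121320); max(|x|,|y|,|x±y|/√2) = 1.121320 > 0.8 ⇒ ∉ W
candidate 7: n = (0, 0, -1, 1) → π⊥ ≈ (+0.707107, +1.707107); max(|x|,|y|,|x±y|/√2) = 1.707107 > 0.8 ⇒ ∉ W
candidate 8: n = (-3, 1, 0, -3) → π⊥ ≈ (-5.828427, -1.414214); max(|x|,|y|,|x±y|/√2) = 5.828427 > 0.8 ⇒ ∉ W
candidate 9: n = (0, 0, -1, 0) → π⊥ ≈ (+0.000000, +1.000000); max(|x|,|y|,|x±y|/√2) = 1.000000 > 0.8 ⇒ ∉ W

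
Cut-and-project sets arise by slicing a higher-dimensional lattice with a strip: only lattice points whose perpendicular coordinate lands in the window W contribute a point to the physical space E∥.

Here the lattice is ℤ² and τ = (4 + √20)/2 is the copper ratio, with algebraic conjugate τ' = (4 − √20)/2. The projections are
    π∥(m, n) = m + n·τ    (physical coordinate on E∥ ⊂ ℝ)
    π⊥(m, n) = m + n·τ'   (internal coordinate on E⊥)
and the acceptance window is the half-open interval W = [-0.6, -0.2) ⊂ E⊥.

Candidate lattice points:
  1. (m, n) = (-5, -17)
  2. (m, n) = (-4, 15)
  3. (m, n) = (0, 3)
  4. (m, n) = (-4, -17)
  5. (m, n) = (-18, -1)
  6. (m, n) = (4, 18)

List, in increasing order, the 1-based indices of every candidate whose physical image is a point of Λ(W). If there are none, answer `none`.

6

Compute τ' = (4−√20)/2 = -0.236068, so π⊥(m,n) = m -0.236068·n.
#1 (-5,-17): internal coord -5 + (-17)·τ' = -0.986844; -0.986844 ∉ [-0.6, -0.2) → out
#2 (-4,15): internal coord -4 + (15)·τ' = -7.541020; -7.541020 ∉ [-0.6, -0.2) → out
#3 (0,3): internal coord 0 + (3)·τ' = -0.708204; -0.708204 ∉ [-0.6, -0.2) → out
#4 (-4,-17): internal coord -4 + (-17)·τ' = +0.013156; +0.013156 ∉ [-0.6, -0.2) → out
#5 (-18,-1): internal coord -18 + (-1)·τ' = -17.763932; -17.763932 ∉ [-0.6, -0.2) → out
#6 (4,18): internal coord 4 + (18)·τ' = -0.249224; -0.249224 ∈ [-0.6, -0.2) → IN Λ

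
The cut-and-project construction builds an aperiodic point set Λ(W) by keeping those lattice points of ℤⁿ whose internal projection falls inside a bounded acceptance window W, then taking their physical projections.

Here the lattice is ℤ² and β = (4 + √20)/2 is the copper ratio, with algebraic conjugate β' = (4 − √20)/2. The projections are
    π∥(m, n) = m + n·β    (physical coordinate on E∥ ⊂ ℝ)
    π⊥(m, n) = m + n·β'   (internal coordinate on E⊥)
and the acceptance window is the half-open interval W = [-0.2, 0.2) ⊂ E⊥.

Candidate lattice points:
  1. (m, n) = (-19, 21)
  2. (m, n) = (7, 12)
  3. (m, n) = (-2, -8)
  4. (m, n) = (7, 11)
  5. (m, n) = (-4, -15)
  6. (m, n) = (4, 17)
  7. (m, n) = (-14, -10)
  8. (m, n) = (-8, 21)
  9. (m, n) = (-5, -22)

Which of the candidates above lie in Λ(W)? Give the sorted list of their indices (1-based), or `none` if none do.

3, 6, 9

Numerically β ≈ 4.236068 and β' = −1/β ≈ -0.236068.
[1] lift (-19,21): star map gives -23.957428; window check -0.2 ≤ -23.957428 < 0.2 is false → out
[2] lift (7,12): star map gives 4.167184; window check -0.2 ≤ 4.167184 < 0.2 is false → out
[3] lift (-2,-8): star map gives -0.111456; window check -0.2 ≤ -0.111456 < 0.2 is true → IN Λ
[4] lift (7,11): star map gives 4.403252; window check -0.2 ≤ 4.403252 < 0.2 is false → out
[5] lift (-4,-15): star map gives -0.458980; window check -0.2 ≤ -0.458980 < 0.2 is false → out
[6] lift (4,17): star map gives -0.013156; window check -0.2 ≤ -0.013156 < 0.2 is true → IN Λ
[7] lift (-14,-10): star map gives -11.639320; window check -0.2 ≤ -11.639320 < 0.2 is false → out
[8] lift (-8,21): star map gives -12.957428; window check -0.2 ≤ -12.957428 < 0.2 is false → out
[9] lift (-5,-22): star map gives 0.193496; window check -0.2 ≤ 0.193496 < 0.2 is true → IN Λ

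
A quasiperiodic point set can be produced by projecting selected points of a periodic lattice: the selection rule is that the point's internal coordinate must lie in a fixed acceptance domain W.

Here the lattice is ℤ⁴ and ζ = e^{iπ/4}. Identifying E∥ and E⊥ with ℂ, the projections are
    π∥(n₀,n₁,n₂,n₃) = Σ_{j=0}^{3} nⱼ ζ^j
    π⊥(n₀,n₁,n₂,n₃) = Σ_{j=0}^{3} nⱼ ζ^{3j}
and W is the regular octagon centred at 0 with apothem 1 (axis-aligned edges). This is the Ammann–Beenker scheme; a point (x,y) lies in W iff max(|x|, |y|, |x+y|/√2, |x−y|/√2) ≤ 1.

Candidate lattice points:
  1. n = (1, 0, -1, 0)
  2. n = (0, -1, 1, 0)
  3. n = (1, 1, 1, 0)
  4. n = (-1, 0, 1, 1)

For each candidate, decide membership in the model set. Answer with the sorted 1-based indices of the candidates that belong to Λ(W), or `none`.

With ζ = e^{iπ/4} the internal vectors are ζ^0,ζ^3,ζ^6,ζ^9.
#1 (1, 0, -1, 0): internal (1.0000, 1.0000); octagon support 1.4142 vs apothem 1 → ∉ W
#2 (0, -1, 1, 0): internal (0.7071, -1.7071); octagon support 1.7071 vs apothem 1 → ∉ W
#3 (1, 1, 1, 0): internal (0.2929, -0.2929); octagon support 0.4142 vs apothem 1 → ∈ W
#4 (-1, 0, 1, 1): internal (-0.2929, -0.2929); octagon support 0.4142 vs apothem 1 → ∈ W

3, 4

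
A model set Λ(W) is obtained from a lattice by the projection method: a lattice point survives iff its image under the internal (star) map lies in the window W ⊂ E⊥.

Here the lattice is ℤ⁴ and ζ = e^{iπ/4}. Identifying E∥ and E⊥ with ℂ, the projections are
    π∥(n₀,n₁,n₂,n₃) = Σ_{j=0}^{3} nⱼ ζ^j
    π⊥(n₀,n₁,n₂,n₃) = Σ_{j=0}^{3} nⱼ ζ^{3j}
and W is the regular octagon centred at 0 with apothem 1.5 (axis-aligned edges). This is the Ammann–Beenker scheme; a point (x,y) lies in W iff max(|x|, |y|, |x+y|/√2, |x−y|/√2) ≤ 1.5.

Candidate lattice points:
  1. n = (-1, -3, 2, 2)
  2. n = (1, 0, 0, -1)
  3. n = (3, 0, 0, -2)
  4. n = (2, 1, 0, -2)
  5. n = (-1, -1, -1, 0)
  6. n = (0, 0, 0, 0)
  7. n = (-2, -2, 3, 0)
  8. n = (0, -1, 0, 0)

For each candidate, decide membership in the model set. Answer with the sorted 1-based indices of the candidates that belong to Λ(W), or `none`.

2, 4, 5, 6, 8

π⊥(n) = n₀ + n₁ζ³ + n₂ζ⁶ + n₃ζ⁹ where ζ = e^{iπ/4}.
#1 (-1, -3, 2, 2): internal (2.5355, -2.7071); octagon support 3.7071 vs apothem 1.5 → ∉ W
#2 (1, 0, 0, -1): internal (0.2929, -0.7071); octagon support 0.7071 vs apothem 1.5 → ∈ W
#3 (3, 0, 0, -2): internal (1.5858, -1.4142); octagon support 2.1213 vs apothem 1.5 → ∉ W
#4 (2, 1, 0, -2): internal (-0.1213, -0.7071); octagon support 0.7071 vs apothem 1.5 → ∈ W
#5 (-1, -1, -1, 0): internal (-0.2929, 0.2929); octagon support 0.4142 vs apothem 1.5 → ∈ W
#6 (0, 0, 0, 0): internal (0.0000, 0.0000); octagon support 0.0000 vs apothem 1.5 → ∈ W
#7 (-2, -2, 3, 0): internal (-0.5858, -4.4142); octagon support 4.4142 vs apothem 1.5 → ∉ W
#8 (0, -1, 0, 0): internal (0.7071, -0.7071); octagon support 1.0000 vs apothem 1.5 → ∈ W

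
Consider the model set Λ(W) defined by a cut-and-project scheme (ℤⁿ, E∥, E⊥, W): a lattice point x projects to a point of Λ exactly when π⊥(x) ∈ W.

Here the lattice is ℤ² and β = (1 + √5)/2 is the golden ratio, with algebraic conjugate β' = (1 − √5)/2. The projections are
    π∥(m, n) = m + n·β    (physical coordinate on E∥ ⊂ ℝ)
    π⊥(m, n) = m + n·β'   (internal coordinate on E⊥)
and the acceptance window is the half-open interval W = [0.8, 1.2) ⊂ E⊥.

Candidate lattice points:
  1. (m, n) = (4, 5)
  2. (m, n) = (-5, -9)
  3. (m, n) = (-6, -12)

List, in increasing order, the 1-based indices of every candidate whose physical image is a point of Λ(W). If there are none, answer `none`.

1

Numerically β ≈ 1.6180 and β' = −1/β ≈ -0.6180.
[1] lift (4,5): star map gives 0.9098; window check 0.8 ≤ 0.9098 < 1.2 is true → IN Λ
[2] lift (-5,-9): star map gives 0.5623; window check 0.8 ≤ 0.5623 < 1.2 is false → out
[3] lift (-6,-12): star map gives 1.4164; window check 0.8 ≤ 1.4164 < 1.2 is false → out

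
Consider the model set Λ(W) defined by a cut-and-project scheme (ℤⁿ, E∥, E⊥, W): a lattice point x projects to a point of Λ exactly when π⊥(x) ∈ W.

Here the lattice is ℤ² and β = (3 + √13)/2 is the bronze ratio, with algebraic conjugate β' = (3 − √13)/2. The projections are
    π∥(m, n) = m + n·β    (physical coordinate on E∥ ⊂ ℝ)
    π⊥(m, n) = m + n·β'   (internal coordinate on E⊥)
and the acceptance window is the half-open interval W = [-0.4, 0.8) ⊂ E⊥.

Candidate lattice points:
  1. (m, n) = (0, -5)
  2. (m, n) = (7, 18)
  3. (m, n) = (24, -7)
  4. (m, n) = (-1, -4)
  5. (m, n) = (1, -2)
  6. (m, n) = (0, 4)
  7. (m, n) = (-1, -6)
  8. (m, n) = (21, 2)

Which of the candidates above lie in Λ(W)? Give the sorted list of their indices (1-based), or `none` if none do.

β' = (3−√13)/2 ≈ -0.30278.
candidate 1: (m,n)=(0,-5) → π∥ = 0-5·β ≈ -16.51388, π⊥ = 0-5·β' ≈ 1.51388 ∉ [-0.4, 0.8) ⇒ out
candidate 2: (m,n)=(7,18) → π∥ = 7+18·β ≈ 66.44996, π⊥ = 7+18·β' ≈ 1.55004 ∉ [-0.4, 0.8) ⇒ out
candidate 3: (m,n)=(24,-7) → π∥ = 24-7·β ≈ 0.88057, π⊥ = 24-7·β' ≈ 26.11943 ∉ [-0.4, 0.8) ⇒ out
candidate 4: (m,n)=(-1,-4) → π∥ = -1-4·β ≈ -14.21110, π⊥ = -1-4·β' ≈ 0.21110 ∈ [-0.4, 0.8) ⇒ IN Λ
candidate 5: (m,n)=(1,-2) → π∥ = 1-2·β ≈ -5.60555, π⊥ = 1-2·β' ≈ 1.60555 ∉ [-0.4, 0.8) ⇒ out
candidate 6: (m,n)=(0,4) → π∥ = 0+4·β ≈ 13.21110, π⊥ = 0+4·β' ≈ -1.21110 ∉ [-0.4, 0.8) ⇒ out
candidate 7: (m,n)=(-1,-6) → π∥ = -1-6·β ≈ -20.81665, π⊥ = -1-6·β' ≈ 0.81665 ∉ [-0.4, 0.8) ⇒ out
candidate 8: (m,n)=(21,2) → π∥ = 21+2·β ≈ 27.60555, π⊥ = 21+2·β' ≈ 20.39445 ∉ [-0.4, 0.8) ⇒ out

4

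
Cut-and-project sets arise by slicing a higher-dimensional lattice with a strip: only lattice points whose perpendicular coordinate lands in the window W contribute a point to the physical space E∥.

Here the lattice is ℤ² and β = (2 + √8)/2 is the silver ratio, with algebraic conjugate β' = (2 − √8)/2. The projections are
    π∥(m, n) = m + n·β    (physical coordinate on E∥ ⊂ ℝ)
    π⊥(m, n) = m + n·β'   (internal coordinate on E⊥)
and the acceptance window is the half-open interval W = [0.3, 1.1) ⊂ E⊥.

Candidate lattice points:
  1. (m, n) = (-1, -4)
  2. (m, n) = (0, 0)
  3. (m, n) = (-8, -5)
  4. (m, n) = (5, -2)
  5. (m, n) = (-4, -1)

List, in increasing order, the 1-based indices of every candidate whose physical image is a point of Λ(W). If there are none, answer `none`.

Compute β' = (2−√8)/2 = -0.414214, so π⊥(m,n) = m -0.414214·n.
#1 (-1,-4): internal coord -1 + (-4)·β' = +0.656854; +0.656854 ∈ [0.3, 1.1) → IN Λ
#2 (0,0): internal coord 0 + (0)·β' = +0.000000; +0.000000 ∉ [0.3, 1.1) → out
#3 (-8,-5): internal coord -8 + (-5)·β' = -5.928932; -5.928932 ∉ [0.3, 1.1) → out
#4 (5,-2): internal coord 5 + (-2)·β' = +5.828427; +5.828427 ∉ [0.3, 1.1) → out
#5 (-4,-1): internal coord -4 + (-1)·β' = -3.585786; -3.585786 ∉ [0.3, 1.1) → out

1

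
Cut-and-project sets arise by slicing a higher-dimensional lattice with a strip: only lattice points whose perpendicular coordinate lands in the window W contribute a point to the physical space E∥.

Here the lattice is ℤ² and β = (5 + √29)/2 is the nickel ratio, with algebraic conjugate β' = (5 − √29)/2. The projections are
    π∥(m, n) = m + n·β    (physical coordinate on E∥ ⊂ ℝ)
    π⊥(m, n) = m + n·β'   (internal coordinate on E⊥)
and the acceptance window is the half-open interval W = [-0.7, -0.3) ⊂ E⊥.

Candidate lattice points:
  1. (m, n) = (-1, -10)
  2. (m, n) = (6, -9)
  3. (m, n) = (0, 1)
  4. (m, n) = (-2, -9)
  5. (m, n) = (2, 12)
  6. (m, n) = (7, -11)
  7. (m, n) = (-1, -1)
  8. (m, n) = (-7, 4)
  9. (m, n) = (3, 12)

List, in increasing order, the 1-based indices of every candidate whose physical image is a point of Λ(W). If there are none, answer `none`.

5

Numerically β ≈ 5.192582 and β' = −1/β ≈ -0.192582.
[1] lift (-1,-10): star map gives 0.925824; window check -0.7 ≤ 0.925824 < -0.3 is false → out
[2] lift (6,-9): star map gives 7.733242; window check -0.7 ≤ 7.733242 < -0.3 is false → out
[3] lift (0,1): star map gives -0.192582; window check -0.7 ≤ -0.192582 < -0.3 is false → out
[4] lift (-2,-9): star map gives -0.266758; window check -0.7 ≤ -0.266758 < -0.3 is false → out
[5] lift (2,12): star map gives -0.310989; window check -0.7 ≤ -0.310989 < -0.3 is true → IN Λ
[6] lift (7,-11): star map gives 9.118406; window check -0.7 ≤ 9.118406 < -0.3 is false → out
[7] lift (-1,-1): star map gives -0.807418; window check -0.7 ≤ -0.807418 < -0.3 is false → out
[8] lift (-7,4): star map gives -7.770330; window check -0.7 ≤ -7.770330 < -0.3 is false → out
[9] lift (3,12): star map gives 0.689011; window check -0.7 ≤ 0.689011 < -0.3 is false → out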